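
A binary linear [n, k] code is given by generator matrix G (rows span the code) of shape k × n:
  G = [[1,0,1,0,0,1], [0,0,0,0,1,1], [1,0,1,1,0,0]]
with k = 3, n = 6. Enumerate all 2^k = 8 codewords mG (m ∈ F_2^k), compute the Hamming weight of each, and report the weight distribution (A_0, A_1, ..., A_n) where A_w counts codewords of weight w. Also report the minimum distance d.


Weight distribution: A_0 = 1, A_2 = 3, A_3 = 3, A_5 = 1. Minimum distance d = 2.

Enumerate all 2^3 = 8 messages m ∈ F_2^3.
For each, compute codeword c = mG in F_2^6, then tally its weight.
  m = 000 → c = 000000, weight = 0.
  m = 100 → c = 101001, weight = 3.
  m = 010 → c = 000011, weight = 2.
  m = 110 → c = 101010, weight = 3.
  m = 001 → c = 101100, weight = 3.
  m = 101 → c = 000101, weight = 2.
  m = 011 → c = 101111, weight = 5.
  m = 111 → c = 000110, weight = 2.
Tally weights:
  weight 0: 1 codewords.
  weight 2: 3 codewords.
  weight 3: 3 codewords.
  weight 5: 1 codewords.
Minimum distance d = smallest w > 0 with A_w > 0 = 2.
Sanity: Σ A_w = 8 = 2^3 = 8 ✓.


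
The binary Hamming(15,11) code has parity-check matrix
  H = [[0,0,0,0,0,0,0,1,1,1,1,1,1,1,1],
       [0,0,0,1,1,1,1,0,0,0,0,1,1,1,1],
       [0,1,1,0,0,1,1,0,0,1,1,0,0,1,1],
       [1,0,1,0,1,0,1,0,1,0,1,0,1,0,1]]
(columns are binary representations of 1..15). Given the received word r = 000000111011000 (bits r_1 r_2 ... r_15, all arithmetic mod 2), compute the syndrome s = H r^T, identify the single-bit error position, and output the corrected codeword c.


s = (0, 0, 0, 1)^T, error position = 1, corrected codeword c = 100000111011000

Compute s = H r^T mod 2 one row at a time:
  s_1 = 1 + 1 + 0 + 1 + 1 + 0 + 0 + 0 = 4 ≡ 0 (mod 2).
  s_2 = 0 + 0 + 0 + 1 + 1 + 0 + 0 + 0 = 2 ≡ 0 (mod 2).
  s_3 = 0 + 0 + 0 + 1 + 0 + 1 + 0 + 0 = 2 ≡ 0 (mod 2).
  s_4 = 0 + 0 + 0 + 1 + 1 + 1 + 0 + 0 = 3 ≡ 1 (mod 2).
s = (0, 0, 0, 1)^T — this equals column 1 of H (binary 0001), so error is at position 1.
Correct: flip bit 1 of r = 000000111011000 to get c = 100000111011000.


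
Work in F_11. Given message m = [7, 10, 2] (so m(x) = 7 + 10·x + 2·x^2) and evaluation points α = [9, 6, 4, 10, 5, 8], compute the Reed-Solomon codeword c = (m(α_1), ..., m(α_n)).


c = [6, 7, 2, 10, 8, 6]

Message polynomial: m(x) = 7 + 10·x + 2·x^2 (mod 11).
For each evaluation point α_i, compute m(α_i) mod 11:
  α_1 = 9: Horner steps 2 → 6 → 6, so m(9) = 6.
  α_2 = 6: Horner steps 2 → 0 → 7, so m(6) = 7.
  α_3 = 4: Horner steps 2 → 7 → 2, so m(4) = 2.
  α_4 = 10: Horner steps 2 → 8 → 10, so m(10) = 10.
  α_5 = 5: Horner steps 2 → 9 → 8, so m(5) = 8.
  α_6 = 8: Horner steps 2 → 4 → 6, so m(8) = 6.
Codeword c = [6, 7, 2, 10, 8, 6] ∈ F_11^6.


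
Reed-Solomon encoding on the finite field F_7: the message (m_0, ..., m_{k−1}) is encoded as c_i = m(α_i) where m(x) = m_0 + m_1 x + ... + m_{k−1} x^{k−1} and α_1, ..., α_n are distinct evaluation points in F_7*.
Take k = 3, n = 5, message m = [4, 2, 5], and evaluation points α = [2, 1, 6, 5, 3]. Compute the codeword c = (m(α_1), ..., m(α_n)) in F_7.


c = [0, 4, 0, 6, 6]

Message polynomial: m(x) = 4 + 2·x + 5·x^2 (mod 7).
For each evaluation point α_i, compute m(α_i) mod 7:
  α_1 = 2: Horner steps 5 → 5 → 0, so m(2) = 0.
  α_2 = 1: Horner steps 5 → 0 → 4, so m(1) = 4.
  α_3 = 6: Horner steps 5 → 4 → 0, so m(6) = 0.
  α_4 = 5: Horner steps 5 → 6 → 6, so m(5) = 6.
  α_5 = 3: Horner steps 5 → 3 → 6, so m(3) = 6.
Codeword c = [0, 4, 0, 6, 6] ∈ F_7^5.


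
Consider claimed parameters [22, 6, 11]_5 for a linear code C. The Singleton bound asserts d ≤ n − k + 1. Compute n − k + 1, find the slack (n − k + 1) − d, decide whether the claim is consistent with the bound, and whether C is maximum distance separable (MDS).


Singleton RHS = n − k + 1 = 17, slack = 6, bound satisfied, not MDS.

Singleton bound: d ≤ n − k + 1.
Here n = 22, k = 6, so n − k + 1 = 17.
Given d = 11, check d ≤ 17: YES.
Slack = (n − k + 1) − d = 6.
The code is NOT MDS (slack = 6 > 0).
Description: the claimed parameters are [22, 6, 11]_5; such a code would be non-MDS.


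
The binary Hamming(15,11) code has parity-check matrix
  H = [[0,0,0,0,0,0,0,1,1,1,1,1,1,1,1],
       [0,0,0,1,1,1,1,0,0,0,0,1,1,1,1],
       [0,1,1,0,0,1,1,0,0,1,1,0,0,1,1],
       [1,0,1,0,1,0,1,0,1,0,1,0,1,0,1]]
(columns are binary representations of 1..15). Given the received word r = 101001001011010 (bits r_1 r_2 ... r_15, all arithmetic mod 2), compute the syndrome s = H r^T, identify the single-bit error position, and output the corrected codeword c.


s = (0, 1, 0, 0)^T, error position = 4, corrected codeword c = 101101001011010

Compute s = H r^T mod 2 one row at a time:
  s_1 = 0 + 1 + 0 + 1 + 1 + 0 + 1 + 0 = 4 ≡ 0 (mod 2).
  s_2 = 0 + 0 + 1 + 0 + 1 + 0 + 1 + 0 = 3 ≡ 1 (mod 2).
  s_3 = 0 + 1 + 1 + 0 + 0 + 1 + 1 + 0 = 4 ≡ 0 (mod 2).
  s_4 = 1 + 1 + 0 + 0 + 1 + 1 + 0 + 0 = 4 ≡ 0 (mod 2).
s = (0, 1, 0, 0)^T — this equals column 4 of H (binary 0100), so error is at position 4.
Correct: flip bit 4 of r = 101001001011010 to get c = 101101001011010.


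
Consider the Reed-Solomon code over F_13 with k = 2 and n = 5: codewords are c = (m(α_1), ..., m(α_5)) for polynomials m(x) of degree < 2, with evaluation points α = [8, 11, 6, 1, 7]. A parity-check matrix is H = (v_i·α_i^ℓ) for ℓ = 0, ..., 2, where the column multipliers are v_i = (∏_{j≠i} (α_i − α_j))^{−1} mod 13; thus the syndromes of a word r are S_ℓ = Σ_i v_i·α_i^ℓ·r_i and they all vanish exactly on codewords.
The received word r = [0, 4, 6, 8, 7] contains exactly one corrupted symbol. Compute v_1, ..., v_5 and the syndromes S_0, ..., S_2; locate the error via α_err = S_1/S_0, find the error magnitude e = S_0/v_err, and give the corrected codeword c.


S = (11, 12, 6), error at position 5, error magnitude e = 4, c = [0, 4, 6, 8, 3].

Step 1: column multipliers v_i = (∏_{j≠i}(α_i − α_j))^{−1} mod 13.
  i = 1 (α = 8): (8−11)(8−6)(8−1)(8−7) = (−3)·2·7·1 = −42 ≡ 10, so v_1 = 10^{−1} = 4 (mod 13).
  i = 2 (α = 11): (11−8)(11−6)(11−1)(11−7) = 3·5·10·4 = 600 ≡ 2, so v_2 = 2^{−1} = 7 (mod 13).
  i = 3 (α = 6): (6−8)(6−11)(6−1)(6−7) = (−2)·(−5)·5·(−1) = −50 ≡ 2, so v_3 = 2^{−1} = 7 (mod 13).
  i = 4 (α = 1): (1−8)(1−11)(1−6)(1−7) = (−7)·(−10)·(−5)·(−6) = 2100 ≡ 7, so v_4 = 7^{−1} = 2 (mod 13).
  i = 5 (α = 7): (7−8)(7−11)(7−6)(7−1) = (−1)·(−4)·1·6 = 24 ≡ 11, so v_5 = 11^{−1} = 6 (mod 13).
  v = [4, 7, 7, 2, 6].
Step 2: syndromes of r = [0, 4, 6, 8, 7] (all sums mod 13).
  S_0 = Σ v_i r_i = 4·0 + 7·4 + 7·6 + 2·8 + 6·7 = 128 ≡ 11.
  S_1 = Σ v_i α_i r_i = 4·8·0 + 7·11·4 + 7·6·6 + 2·1·8 + 6·7·7 = 870 ≡ 12.
  α_i^2 mod 13 = [12, 4, 10, 1, 10].
  S_2 = Σ v_i α_i^2 r_i = 4·12·0 + 7·4·4 + 7·10·6 + 2·1·8 + 6·10·7 = 968 ≡ 6.
  S = (11, 12, 6) ≠ 0, so r is not a codeword (an error is present).
Step 3: locate the error. For a single error e at position i, S_ℓ = v_i·e·α_i^ℓ, so α_err = S_1/S_0.
  S_0^{−1} = 11^{−1} = 6 (mod 13), so α_err = 12·6 = 72 ≡ 7 = α_5. Error position i = 5.
  Consistency check: S_2/S_1 = 6·12 = 72 ≡ 7 = α_err ✓ (single-error assumption holds).
Step 4: error magnitude e = S_0/v_5 = S_0·∏_{j≠5}(α_5 − α_j) = 11·11 = 121 ≡ 4 (mod 13).
Step 5: correct position 5: c_5 = r_5 − e = 7 − 4 ≡ 3 (mod 13). Hence c = [0, 4, 6, 8, 3].
  Check: interpolating c through the α_i gives m(x) = 11 + 10·x (degree < 2) with m(α_i) = c_i for every i, so c is indeed a codeword.


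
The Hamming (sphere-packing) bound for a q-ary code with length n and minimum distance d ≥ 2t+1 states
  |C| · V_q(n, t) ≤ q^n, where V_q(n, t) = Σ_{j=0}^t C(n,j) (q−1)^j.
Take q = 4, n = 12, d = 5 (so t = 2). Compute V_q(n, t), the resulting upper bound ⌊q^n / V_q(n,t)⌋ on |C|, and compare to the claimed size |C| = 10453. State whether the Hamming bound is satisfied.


V_q(n, t) = 631, q^n = 16777216, Hamming bound = 26588, |C| = 10453 ≤ bound (satisfied).

Step 1: Compute V_q(n, t) = Σ_{j=0}^2 C(n, j) (q−1)^j.
  j = 0: C(12,0)·(3)^0 = 1·1 = 1.
  j = 1: C(12,1)·(3)^1 = 12·3 = 36.
  j = 2: C(12,2)·(3)^2 = 66·9 = 594.
  V_q(n, t) = 1 + 36 + 594 = 631.
Step 2: q^n = 4^12 = 16777216.
Step 3: Hamming bound ⌊q^n / V_q(n,t)⌋ = ⌊16777216/631⌋ = 26588.
Step 4: Compare |C| = 10453 to 26588: satisfied.
The claimed |C| lies below the Hamming bound.


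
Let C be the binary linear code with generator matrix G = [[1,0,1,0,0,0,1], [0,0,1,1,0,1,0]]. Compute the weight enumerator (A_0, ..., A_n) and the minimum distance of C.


Weight distribution: A_0 = 1, A_3 = 2, A_4 = 1. Minimum distance d = 3.

Enumerate all 2^2 = 4 messages m ∈ F_2^2.
For each, compute codeword c = mG in F_2^7, then tally its weight.
  m = 00 → c = 0000000, weight = 0.
  m = 10 → c = 1010001, weight = 3.
  m = 01 → c = 0011010, weight = 3.
  m = 11 → c = 1001011, weight = 4.
Tally weights:
  weight 0: 1 codewords.
  weight 3: 2 codewords.
  weight 4: 1 codewords.
Minimum distance d = smallest w > 0 with A_w > 0 = 3.
Sanity: Σ A_w = 4 = 2^2 = 4 ✓.


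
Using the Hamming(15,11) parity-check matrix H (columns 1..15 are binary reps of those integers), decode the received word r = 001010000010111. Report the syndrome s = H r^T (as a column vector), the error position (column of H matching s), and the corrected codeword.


s = (0, 0, 0, 1)^T, error position = 1, corrected codeword c = 101010000010111

Compute s = H r^T mod 2 one row at a time:
  s_1 = 0 + 0 + 0 + 1 + 0 + 1 + 1 + 1 = 4 ≡ 0 (mod 2).
  s_2 = 0 + 1 + 0 + 0 + 0 + 1 + 1 + 1 = 4 ≡ 0 (mod 2).
  s_3 = 0 + 1 + 0 + 0 + 0 + 1 + 1 + 1 = 4 ≡ 0 (mod 2).
  s_4 = 0 + 1 + 1 + 0 + 0 + 1 + 1 + 1 = 5 ≡ 1 (mod 2).
s = (0, 0, 0, 1)^T — this equals column 1 of H (binary 0001), so error is at position 1.
Correct: flip bit 1 of r = 001010000010111 to get c = 101010000010111.


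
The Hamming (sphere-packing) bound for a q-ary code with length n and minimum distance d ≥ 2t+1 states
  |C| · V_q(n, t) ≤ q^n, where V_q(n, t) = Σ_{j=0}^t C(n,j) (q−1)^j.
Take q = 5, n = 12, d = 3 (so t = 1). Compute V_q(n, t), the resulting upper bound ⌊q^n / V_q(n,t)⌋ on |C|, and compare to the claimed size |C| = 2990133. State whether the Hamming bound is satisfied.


V_q(n, t) = 49, q^n = 244140625, Hamming bound = 4982461, |C| = 2990133 ≤ bound (satisfied).

Step 1: Compute V_q(n, t) = Σ_{j=0}^1 C(n, j) (q−1)^j.
  j = 0: C(12,0)·(4)^0 = 1·1 = 1.
  j = 1: C(12,1)·(4)^1 = 12·4 = 48.
  V_q(n, t) = 1 + 48 = 49.
Step 2: q^n = 5^12 = 244140625.
Step 3: Hamming bound ⌊q^n / V_q(n,t)⌋ = ⌊244140625/49⌋ = 4982461.
Step 4: Compare |C| = 2990133 to 4982461: satisfied.
The claimed |C| lies below the Hamming bound.


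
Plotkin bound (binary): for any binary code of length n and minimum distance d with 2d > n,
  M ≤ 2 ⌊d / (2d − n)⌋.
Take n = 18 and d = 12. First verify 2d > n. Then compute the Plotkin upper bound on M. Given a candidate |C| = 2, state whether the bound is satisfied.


Plotkin bound M ≤ 4; given |C| = 2 ≤ bound (satisfied).

Check applicability: 2d = 24, n = 18.
2d − n = 6 > 0, so Plotkin applies.
Compute d/(2d−n) = 12/6 ≈ 2.0000.
⌊d/(2d−n)⌋ = 2.
Plotkin bound: M ≤ 2·2 = 4.
Given |C| = 2, check: satisfied.
This |C| is below the Plotkin bound.


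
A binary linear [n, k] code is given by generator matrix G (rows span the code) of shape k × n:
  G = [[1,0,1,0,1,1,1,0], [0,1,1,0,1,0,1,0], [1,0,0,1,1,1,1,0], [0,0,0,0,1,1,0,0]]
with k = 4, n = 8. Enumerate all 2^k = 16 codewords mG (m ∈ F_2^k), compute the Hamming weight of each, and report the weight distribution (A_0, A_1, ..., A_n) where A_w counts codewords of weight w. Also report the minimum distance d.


Weight distribution: A_0 = 1, A_2 = 2, A_3 = 4, A_4 = 5, A_5 = 4. Minimum distance d = 2.

Enumerate all 2^4 = 16 messages m ∈ F_2^4.
For each, compute codeword c = mG in F_2^8, then tally its weight.
  m = 0000 → c = 00000000, weight = 0.
  m = 1000 → c = 10101110, weight = 5.
  m = 0100 → c = 01101010, weight = 4.
  m = 1100 → c = 11000100, weight = 3.
  m = 0010 → c = 10011110, weight = 5.
  m = 1010 → c = 00110000, weight = 2.
  m = 0110 → c = 11110100, weight = 5.
  m = 1110 → c = 01011010, weight = 4.
  m = 0001 → c = 00001100, weight = 2.
  m = 1001 → c = 10100010, weight = 3.
  m = 0101 → c = 01100110, weight = 4.
  m = 1101 → c = 11001000, weight = 3.
  m = 0011 → c = 10010010, weight = 3.
  m = 1011 → c = 00111100, weight = 4.
  m = 0111 → c = 11111000, weight = 5.
  m = 1111 → c = 01010110, weight = 4.
Tally weights:
  weight 0: 1 codewords.
  weight 2: 2 codewords.
  weight 3: 4 codewords.
  weight 4: 5 codewords.
  weight 5: 4 codewords.
Minimum distance d = smallest w > 0 with A_w > 0 = 2.
Sanity: Σ A_w = 16 = 2^4 = 16 ✓.


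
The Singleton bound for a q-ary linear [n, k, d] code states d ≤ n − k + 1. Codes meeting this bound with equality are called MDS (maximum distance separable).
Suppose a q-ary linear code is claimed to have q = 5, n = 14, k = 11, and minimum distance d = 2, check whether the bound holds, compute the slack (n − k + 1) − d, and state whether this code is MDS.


Singleton RHS = n − k + 1 = 4, slack = 2, bound satisfied, not MDS.

Singleton bound: d ≤ n − k + 1.
Here n = 14, k = 11, so n − k + 1 = 4.
Given d = 2, check d ≤ 4: YES.
Slack = (n − k + 1) − d = 2.
The code is NOT MDS (slack = 2 > 0).
Description: the claimed parameters are [14, 11, 2]_5; such a code would be non-MDS.


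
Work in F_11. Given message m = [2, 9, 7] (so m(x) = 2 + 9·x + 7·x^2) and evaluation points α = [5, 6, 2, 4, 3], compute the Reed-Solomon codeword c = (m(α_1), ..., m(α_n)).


c = [2, 0, 4, 7, 4]

Message polynomial: m(x) = 2 + 9·x + 7·x^2 (mod 11).
For each evaluation point α_i, compute m(α_i) mod 11:
  α_1 = 5: Horner steps 7 → 0 → 2, so m(5) = 2.
  α_2 = 6: Horner steps 7 → 7 → 0, so m(6) = 0.
  α_3 = 2: Horner steps 7 → 1 → 4, so m(2) = 4.
  α_4 = 4: Horner steps 7 → 4 → 7, so m(4) = 7.
  α_5 = 3: Horner steps 7 → 8 → 4, so m(3) = 4.
Codeword c = [2, 0, 4, 7, 4] ∈ F_11^5.


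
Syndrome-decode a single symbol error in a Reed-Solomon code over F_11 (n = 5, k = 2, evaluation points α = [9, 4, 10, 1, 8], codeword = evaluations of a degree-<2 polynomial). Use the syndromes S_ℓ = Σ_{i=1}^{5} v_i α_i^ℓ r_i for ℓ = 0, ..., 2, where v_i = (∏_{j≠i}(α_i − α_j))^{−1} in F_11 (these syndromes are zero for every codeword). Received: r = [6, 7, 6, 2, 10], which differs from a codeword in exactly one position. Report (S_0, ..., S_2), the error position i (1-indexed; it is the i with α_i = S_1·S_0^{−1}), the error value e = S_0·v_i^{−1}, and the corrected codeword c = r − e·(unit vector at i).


S = (5, 1, 9), error at position 1, error magnitude e = 9, c = [8, 7, 6, 2, 10].

Step 1: column multipliers v_i = (∏_{j≠i}(α_i − α_j))^{−1} mod 11.
  i = 1 (α = 9): (9−4)(9−10)(9−1)(9−8) = 5·(−1)·8·1 = −40 ≡ 4, so v_1 = 4^{−1} = 3 (mod 11).
  i = 2 (α = 4): (4−9)(4−10)(4−1)(4−8) = (−5)·(−6)·3·(−4) = −360 ≡ 3, so v_2 = 3^{−1} = 4 (mod 11).
  i = 3 (α = 10): (10−9)(10−4)(10−1)(10−8) = 1·6·9·2 = 108 ≡ 9, so v_3 = 9^{−1} = 5 (mod 11).
  i = 4 (α = 1): (1−9)(1−4)(1−10)(1−8) = (−8)·(−3)·(−9)·(−7) = 1512 ≡ 5, so v_4 = 5^{−1} = 9 (mod 11).
  i = 5 (α = 8): (8−9)(8−4)(8−10)(8−1) = (−1)·4·(−2)·7 = 56 ≡ 1, so v_5 = 1^{−1} = 1 (mod 11).
  v = [3, 4, 5, 9, 1].
Step 2: syndromes of r = [6, 7, 6, 2, 10] (all sums mod 11).
  S_0 = Σ v_i r_i = 3·6 + 4·7 + 5·6 + 9·2 + 1·10 = 104 ≡ 5.
  S_1 = Σ v_i α_i r_i = 3·9·6 + 4·4·7 + 5·10·6 + 9·1·2 + 1·8·10 = 672 ≡ 1.
  α_i^2 mod 11 = [4, 5, 1, 1, 9].
  S_2 = Σ v_i α_i^2 r_i = 3·4·6 + 4·5·7 + 5·1·6 + 9·1·2 + 1·9·10 = 350 ≡ 9.
  S = (5, 1, 9) ≠ 0, so r is not a codeword (an error is present).
Step 3: locate the error. For a single error e at position i, S_ℓ = v_i·e·α_i^ℓ, so α_err = S_1/S_0.
  S_0^{−1} = 5^{−1} = 9 (mod 11), so α_err = 1·9 = 9 ≡ 9 = α_1. Error position i = 1.
  Consistency check: S_2/S_1 = 9·1 = 9 ≡ 9 = α_err ✓ (single-error assumption holds).
Step 4: error magnitude e = S_0/v_1 = S_0·∏_{j≠1}(α_1 − α_j) = 5·4 = 20 ≡ 9 (mod 11).
Step 5: correct position 1: c_1 = r_1 − e = 6 − 9 ≡ 8 (mod 11). Hence c = [8, 7, 6, 2, 10].
  Check: interpolating c through the α_i gives m(x) = 4 + 9·x (degree < 2) with m(α_i) = c_i for every i, so c is indeed a codeword.


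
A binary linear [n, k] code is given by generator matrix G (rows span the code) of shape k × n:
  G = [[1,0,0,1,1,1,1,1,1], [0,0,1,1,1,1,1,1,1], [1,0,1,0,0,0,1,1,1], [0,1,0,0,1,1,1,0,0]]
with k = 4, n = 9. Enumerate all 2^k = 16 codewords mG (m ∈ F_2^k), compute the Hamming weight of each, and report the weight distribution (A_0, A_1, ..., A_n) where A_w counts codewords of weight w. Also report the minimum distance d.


Weight distribution: A_0 = 1, A_2 = 1, A_3 = 1, A_4 = 5, A_5 = 4, A_6 = 1, A_7 = 3. Minimum distance d = 2.

Enumerate all 2^4 = 16 messages m ∈ F_2^4.
For each, compute codeword c = mG in F_2^9, then tally its weight.
  m = 0000 → c = 000000000, weight = 0.
  m = 1000 → c = 100111111, weight = 7.
  m = 0100 → c = 001111111, weight = 7.
  m = 1100 → c = 101000000, weight = 2.
  m = 0010 → c = 101000111, weight = 5.
  m = 1010 → c = 001111000, weight = 4.
  m = 0110 → c = 100111000, weight = 4.
  m = 1110 → c = 000000111, weight = 3.
  m = 0001 → c = 010011100, weight = 4.
  m = 1001 → c = 110100011, weight = 5.
  m = 0101 → c = 011100011, weight = 5.
  m = 1101 → c = 111011100, weight = 6.
  m = 0011 → c = 111011011, weight = 7.
  m = 1011 → c = 011100100, weight = 4.
  m = 0111 → c = 110100100, weight = 4.
  m = 1111 → c = 010011011, weight = 5.
Tally weights:
  weight 0: 1 codewords.
  weight 2: 1 codewords.
  weight 3: 1 codewords.
  weight 4: 5 codewords.
  weight 5: 4 codewords.
  weight 6: 1 codewords.
  weight 7: 3 codewords.
Minimum distance d = smallest w > 0 with A_w > 0 = 2.
Sanity: Σ A_w = 16 = 2^4 = 16 ✓.


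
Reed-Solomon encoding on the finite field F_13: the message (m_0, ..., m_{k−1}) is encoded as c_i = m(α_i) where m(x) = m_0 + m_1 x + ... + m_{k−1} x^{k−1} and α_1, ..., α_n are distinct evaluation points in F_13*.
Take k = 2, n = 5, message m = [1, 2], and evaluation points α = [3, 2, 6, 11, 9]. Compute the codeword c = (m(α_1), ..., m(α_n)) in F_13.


c = [7, 5, 0, 10, 6]

Message polynomial: m(x) = 1 + 2·x (mod 13).
For each evaluation point α_i, compute m(α_i) mod 13:
  α_1 = 3: Horner steps 2 → 7, so m(3) = 7.
  α_2 = 2: Horner steps 2 → 5, so m(2) = 5.
  α_3 = 6: Horner steps 2 → 0, so m(6) = 0.
  α_4 = 11: Horner steps 2 → 10, so m(11) = 10.
  α_5 = 9: Horner steps 2 → 6, so m(9) = 6.
Codeword c = [7, 5, 0, 10, 6] ∈ F_13^5.


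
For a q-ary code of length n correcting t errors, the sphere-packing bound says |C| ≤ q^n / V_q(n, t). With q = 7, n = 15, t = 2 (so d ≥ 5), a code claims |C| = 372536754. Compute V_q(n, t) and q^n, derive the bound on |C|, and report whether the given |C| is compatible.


V_q(n, t) = 3871, q^n = 4747561509943, Hamming bound = 1226443169, |C| = 372536754 ≤ bound (satisfied).

Step 1: Compute V_q(n, t) = Σ_{j=0}^2 C(n, j) (q−1)^j.
  j = 0: C(15,0)·(6)^0 = 1·1 = 1.
  j = 1: C(15,1)·(6)^1 = 15·6 = 90.
  j = 2: C(15,2)·(6)^2 = 105·36 = 3780.
  V_q(n, t) = 1 + 90 + 3780 = 3871.
Step 2: q^n = 7^15 = 4747561509943.
Step 3: Hamming bound ⌊q^n / V_q(n,t)⌋ = ⌊4747561509943/3871⌋ = 1226443169.
Step 4: Compare |C| = 372536754 to 1226443169: satisfied.
The claimed |C| lies below the Hamming bound.


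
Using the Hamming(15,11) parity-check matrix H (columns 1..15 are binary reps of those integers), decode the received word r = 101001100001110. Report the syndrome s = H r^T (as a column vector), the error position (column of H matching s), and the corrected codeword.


s = (1, 1, 0, 0)^T, error position = 12, corrected codeword c = 101001100000110

Compute s = H r^T mod 2 one row at a time:
  s_1 = 0 + 0 + 0 + 0 + 1 + 1 + 1 + 0 = 3 ≡ 1 (mod 2).
  s_2 = 0 + 0 + 1 + 1 + 1 + 1 + 1 + 0 = 5 ≡ 1 (mod 2).
  s_3 = 0 + 1 + 1 + 1 + 0 + 0 + 1 + 0 = 4 ≡ 0 (mod 2).
  s_4 = 1 + 1 + 0 + 1 + 0 + 0 + 1 + 0 = 4 ≡ 0 (mod 2).
s = (1, 1, 0, 0)^T — this equals column 12 of H (binary 1100), so error is at position 12.
Correct: flip bit 12 of r = 101001100001110 to get c = 101001100000110.


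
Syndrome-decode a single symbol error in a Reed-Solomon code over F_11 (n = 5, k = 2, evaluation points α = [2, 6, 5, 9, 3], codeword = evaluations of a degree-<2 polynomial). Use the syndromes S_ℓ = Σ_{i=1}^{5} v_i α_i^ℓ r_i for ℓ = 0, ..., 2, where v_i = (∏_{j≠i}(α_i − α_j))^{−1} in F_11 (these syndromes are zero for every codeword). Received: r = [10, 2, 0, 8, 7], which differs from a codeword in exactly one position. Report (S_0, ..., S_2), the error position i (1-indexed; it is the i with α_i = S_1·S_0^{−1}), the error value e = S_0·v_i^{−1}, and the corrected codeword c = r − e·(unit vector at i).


S = (7, 3, 6), error at position 1, error magnitude e = 5, c = [5, 2, 0, 8, 7].

Step 1: column multipliers v_i = (∏_{j≠i}(α_i − α_j))^{−1} mod 11.
  i = 1 (α = 2): (2−6)(2−5)(2−9)(2−3) = (−4)·(−3)·(−7)·(−1) = 84 ≡ 7, so v_1 = 7^{−1} = 8 (mod 11).
  i = 2 (α = 6): (6−2)(6−5)(6−9)(6−3) = 4·1·(−3)·3 = −36 ≡ 8, so v_2 = 8^{−1} = 7 (mod 11).
  i = 3 (α = 5): (5−2)(5−6)(5−9)(5−3) = 3·(−1)·(−4)·2 = 24 ≡ 2, so v_3 = 2^{−1} = 6 (mod 11).
  i = 4 (α = 9): (9−2)(9−6)(9−5)(9−3) = 7·3·4·6 = 504 ≡ 9, so v_4 = 9^{−1} = 5 (mod 11).
  i = 5 (α = 3): (3−2)(3−6)(3−5)(3−9) = 1·(−3)·(−2)·(−6) = −36 ≡ 8, so v_5 = 8^{−1} = 7 (mod 11).
  v = [8, 7, 6, 5, 7].
Step 2: syndromes of r = [10, 2, 0, 8, 7] (all sums mod 11).
  S_0 = Σ v_i r_i = 8·10 + 7·2 + 6·0 + 5·8 + 7·7 = 183 ≡ 7.
  S_1 = Σ v_i α_i r_i = 8·2·10 + 7·6·2 + 6·5·0 + 5·9·8 + 7·3·7 = 751 ≡ 3.
  α_i^2 mod 11 = [4, 3, 3, 4, 9].
  S_2 = Σ v_i α_i^2 r_i = 8·4·10 + 7·3·2 + 6·3·0 + 5·4·8 + 7·9·7 = 963 ≡ 6.
  S = (7, 3, 6) ≠ 0, so r is not a codeword (an error is present).
Step 3: locate the error. For a single error e at position i, S_ℓ = v_i·e·α_i^ℓ, so α_err = S_1/S_0.
  S_0^{−1} = 7^{−1} = 8 (mod 11), so α_err = 3·8 = 24 ≡ 2 = α_1. Error position i = 1.
  Consistency check: S_2/S_1 = 6·4 = 24 ≡ 2 = α_err ✓ (single-error assumption holds).
Step 4: error magnitude e = S_0/v_1 = S_0·∏_{j≠1}(α_1 − α_j) = 7·7 = 49 ≡ 5 (mod 11).
Step 5: correct position 1: c_1 = r_1 − e = 10 − 5 ≡ 5 (mod 11). Hence c = [5, 2, 0, 8, 7].
  Check: interpolating c through the α_i gives m(x) = 1 + 2·x (degree < 2) with m(α_i) = c_i for every i, so c is indeed a codeword.


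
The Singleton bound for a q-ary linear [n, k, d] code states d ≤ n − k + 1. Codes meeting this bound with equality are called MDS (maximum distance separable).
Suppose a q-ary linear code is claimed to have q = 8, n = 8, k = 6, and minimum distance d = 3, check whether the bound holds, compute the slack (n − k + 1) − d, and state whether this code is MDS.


Singleton RHS = n − k + 1 = 3, slack = 0, bound satisfied, MDS.

Singleton bound: d ≤ n − k + 1.
Here n = 8, k = 6, so n − k + 1 = 3.
Given d = 3, check d ≤ 3: YES.
Slack = (n − k + 1) − d = 0.
The code is MDS (slack = 0).
Description: the claimed parameters are [8, 6, 3]_8; such a code would be MDS (meets Singleton bound).


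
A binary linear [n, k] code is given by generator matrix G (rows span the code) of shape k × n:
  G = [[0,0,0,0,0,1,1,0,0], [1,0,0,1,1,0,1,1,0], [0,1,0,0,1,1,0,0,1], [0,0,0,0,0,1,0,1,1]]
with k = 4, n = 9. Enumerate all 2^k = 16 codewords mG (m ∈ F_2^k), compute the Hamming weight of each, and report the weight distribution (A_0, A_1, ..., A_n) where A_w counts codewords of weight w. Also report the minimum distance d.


Weight distribution: A_0 = 1, A_2 = 1, A_3 = 3, A_4 = 5, A_5 = 4, A_6 = 1, A_7 = 1. Minimum distance d = 2.

Enumerate all 2^4 = 16 messages m ∈ F_2^4.
For each, compute codeword c = mG in F_2^9, then tally its weight.
  m = 0000 → c = 000000000, weight = 0.
  m = 1000 → c = 000001100, weight = 2.
  m = 0100 → c = 100110110, weight = 5.
  m = 1100 → c = 100111010, weight = 5.
  m = 0010 → c = 010011001, weight = 4.
  m = 1010 → c = 010010101, weight = 4.
  m = 0110 → c = 110101111, weight = 7.
  m = 1110 → c = 110100011, weight = 5.
  m = 0001 → c = 000001011, weight = 3.
  m = 1001 → c = 000000111, weight = 3.
  m = 0101 → c = 100111101, weight = 6.
  m = 1101 → c = 100110001, weight = 4.
  m = 0011 → c = 010010010, weight = 3.
  m = 1011 → c = 010011110, weight = 5.
  m = 0111 → c = 110100100, weight = 4.
  m = 1111 → c = 110101000, weight = 4.
Tally weights:
  weight 0: 1 codewords.
  weight 2: 1 codewords.
  weight 3: 3 codewords.
  weight 4: 5 codewords.
  weight 5: 4 codewords.
  weight 6: 1 codewords.
  weight 7: 1 codewords.
Minimum distance d = smallest w > 0 with A_w > 0 = 2.
Sanity: Σ A_w = 16 = 2^4 = 16 ✓.


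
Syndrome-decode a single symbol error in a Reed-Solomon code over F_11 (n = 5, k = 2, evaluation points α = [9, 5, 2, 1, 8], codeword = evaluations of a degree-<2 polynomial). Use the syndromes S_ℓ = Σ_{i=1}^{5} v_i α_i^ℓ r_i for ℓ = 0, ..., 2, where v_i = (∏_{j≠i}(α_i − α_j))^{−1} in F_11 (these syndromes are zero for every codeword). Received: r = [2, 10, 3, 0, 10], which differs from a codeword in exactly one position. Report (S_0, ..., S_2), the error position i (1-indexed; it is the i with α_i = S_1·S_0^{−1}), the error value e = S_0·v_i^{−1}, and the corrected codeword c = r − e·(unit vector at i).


S = (9, 1, 5), error at position 2, error magnitude e = 9, c = [2, 1, 3, 0, 10].

Step 1: column multipliers v_i = (∏_{j≠i}(α_i − α_j))^{−1} mod 11.
  i = 1 (α = 9): (9−5)(9−2)(9−1)(9−8) = 4·7·8·1 = 224 ≡ 4, so v_1 = 4^{−1} = 3 (mod 11).
  i = 2 (α = 5): (5−9)(5−2)(5−1)(5−8) = (−4)·3·4·(−3) = 144 ≡ 1, so v_2 = 1^{−1} = 1 (mod 11).
  i = 3 (α = 2): (2−9)(2−5)(2−1)(2−8) = (−7)·(−3)·1·(−6) = −126 ≡ 6, so v_3 = 6^{−1} = 2 (mod 11).
  i = 4 (α = 1): (1−9)(1−5)(1−2)(1−8) = (−8)·(−4)·(−1)·(−7) = 224 ≡ 4, so v_4 = 4^{−1} = 3 (mod 11).
  i = 5 (α = 8): (8−9)(8−5)(8−2)(8−1) = (−1)·3·6·7 = −126 ≡ 6, so v_5 = 6^{−1} = 2 (mod 11).
  v = [3, 1, 2, 3, 2].
Step 2: syndromes of r = [2, 10, 3, 0, 10] (all sums mod 11).
  S_0 = Σ v_i r_i = 3·2 + 1·10 + 2·3 + 3·0 + 2·10 = 42 ≡ 9.
  S_1 = Σ v_i α_i r_i = 3·9·2 + 1·5·10 + 2·2·3 + 3·1·0 + 2·8·10 = 276 ≡ 1.
  α_i^2 mod 11 = [4, 3, 4, 1, 9].
  S_2 = Σ v_i α_i^2 r_i = 3·4·2 + 1·3·10 + 2·4·3 + 3·1·0 + 2·9·10 = 258 ≡ 5.
  S = (9, 1, 5) ≠ 0, so r is not a codeword (an error is present).
Step 3: locate the error. For a single error e at position i, S_ℓ = v_i·e·α_i^ℓ, so α_err = S_1/S_0.
  S_0^{−1} = 9^{−1} = 5 (mod 11), so α_err = 1·5 = 5 ≡ 5 = α_2. Error position i = 2.
  Consistency check: S_2/S_1 = 5·1 = 5 ≡ 5 = α_err ✓ (single-error assumption holds).
Step 4: error magnitude e = S_0/v_2 = S_0·∏_{j≠2}(α_2 − α_j) = 9·1 = 9 ≡ 9 (mod 11).
Step 5: correct position 2: c_2 = r_2 − e = 10 − 9 ≡ 1 (mod 11). Hence c = [2, 1, 3, 0, 10].
  Check: interpolating c through the α_i gives m(x) = 8 + 3·x (degree < 2) with m(α_i) = c_i for every i, so c is indeed a codeword.


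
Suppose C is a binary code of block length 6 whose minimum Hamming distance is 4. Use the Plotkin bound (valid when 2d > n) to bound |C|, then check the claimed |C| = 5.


Plotkin bound M ≤ 4; given |C| = 5 > bound (violated).

Check applicability: 2d = 8, n = 6.
2d − n = 2 > 0, so Plotkin applies.
Compute d/(2d−n) = 4/2 ≈ 2.0000.
⌊d/(2d−n)⌋ = 2.
Plotkin bound: M ≤ 2·2 = 4.
Given |C| = 5, check: VIOLATED.
This |C| is above the Plotkin bound, so no binary code with n = 6, d = 4 and 5 codewords exists.


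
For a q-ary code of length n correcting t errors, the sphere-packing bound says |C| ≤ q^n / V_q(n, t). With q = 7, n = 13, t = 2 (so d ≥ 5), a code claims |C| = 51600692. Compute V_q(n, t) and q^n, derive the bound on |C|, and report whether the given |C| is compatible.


V_q(n, t) = 2887, q^n = 96889010407, Hamming bound = 33560446, |C| = 51600692 > bound (violated).

Step 1: Compute V_q(n, t) = Σ_{j=0}^2 C(n, j) (q−1)^j.
  j = 0: C(13,0)·(6)^0 = 1·1 = 1.
  j = 1: C(13,1)·(6)^1 = 13·6 = 78.
  j = 2: C(13,2)·(6)^2 = 78·36 = 2808.
  V_q(n, t) = 1 + 78 + 2808 = 2887.
Step 2: q^n = 7^13 = 96889010407.
Step 3: Hamming bound ⌊q^n / V_q(n,t)⌋ = ⌊96889010407/2887⌋ = 33560446.
Step 4: Compare |C| = 51600692 to 33560446: violated.
The claimed |C| lies above the Hamming bound, so no 7-ary code of length 13 with d ≥ 5 can have 51600692 codewords.


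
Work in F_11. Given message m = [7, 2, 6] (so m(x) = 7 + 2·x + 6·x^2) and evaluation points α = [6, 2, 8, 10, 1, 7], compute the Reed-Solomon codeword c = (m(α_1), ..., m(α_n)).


c = [4, 2, 0, 0, 4, 7]

Message polynomial: m(x) = 7 + 2·x + 6·x^2 (mod 11).
For each evaluation point α_i, compute m(α_i) mod 11:
  α_1 = 6: Horner steps 6 → 5 → 4, so m(6) = 4.
  α_2 = 2: Horner steps 6 → 3 → 2, so m(2) = 2.
  α_3 = 8: Horner steps 6 → 6 → 0, so m(8) = 0.
  α_4 = 10: Horner steps 6 → 7 → 0, so m(10) = 0.
  α_5 = 1: Horner steps 6 → 8 → 4, so m(1) = 4.
  α_6 = 7: Horner steps 6 → 0 → 7, so m(7) = 7.
Codeword c = [4, 2, 0, 0, 4, 7] ∈ F_11^6.


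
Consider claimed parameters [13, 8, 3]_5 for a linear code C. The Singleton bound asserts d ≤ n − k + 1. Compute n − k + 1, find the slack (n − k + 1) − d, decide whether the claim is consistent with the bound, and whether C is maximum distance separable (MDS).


Singleton RHS = n − k + 1 = 6, slack = 3, bound satisfied, not MDS.

Singleton bound: d ≤ n − k + 1.
Here n = 13, k = 8, so n − k + 1 = 6.
Given d = 3, check d ≤ 6: YES.
Slack = (n − k + 1) − d = 3.
The code is NOT MDS (slack = 3 > 0).
Description: the claimed parameters are [13, 8, 3]_5; such a code would be non-MDS.


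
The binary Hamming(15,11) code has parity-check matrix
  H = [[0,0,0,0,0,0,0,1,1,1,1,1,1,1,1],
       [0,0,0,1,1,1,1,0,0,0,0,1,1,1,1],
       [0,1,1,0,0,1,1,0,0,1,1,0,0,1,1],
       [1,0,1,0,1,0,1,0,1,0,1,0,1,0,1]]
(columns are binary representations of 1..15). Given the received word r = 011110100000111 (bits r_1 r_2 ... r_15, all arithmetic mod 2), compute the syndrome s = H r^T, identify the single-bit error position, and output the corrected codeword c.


s = (1, 0, 1, 1)^T, error position = 11, corrected codeword c = 011110100010111

Compute s = H r^T mod 2 one row at a time:
  s_1 = 0 + 0 + 0 + 0 + 0 + 1 + 1 + 1 = 3 ≡ 1 (mod 2).
  s_2 = 1 + 1 + 0 + 1 + 0 + 1 + 1 + 1 = 6 ≡ 0 (mod 2).
  s_3 = 1 + 1 + 0 + 1 + 0 + 0 + 1 + 1 = 5 ≡ 1 (mod 2).
  s_4 = 0 + 1 + 1 + 1 + 0 + 0 + 1 + 1 = 5 ≡ 1 (mod 2).
s = (1, 0, 1, 1)^T — this equals column 11 of H (binary 1011), so error is at position 11.
Correct: flip bit 11 of r = 011110100000111 to get c = 011110100010111.


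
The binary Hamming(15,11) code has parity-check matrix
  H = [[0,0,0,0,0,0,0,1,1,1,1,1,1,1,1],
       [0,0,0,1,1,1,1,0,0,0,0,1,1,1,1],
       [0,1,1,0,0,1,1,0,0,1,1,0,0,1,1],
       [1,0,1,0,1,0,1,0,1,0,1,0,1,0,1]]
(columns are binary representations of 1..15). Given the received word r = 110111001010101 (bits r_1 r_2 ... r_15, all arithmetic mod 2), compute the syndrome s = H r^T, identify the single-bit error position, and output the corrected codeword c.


s = (0, 1, 0, 0)^T, error position = 4, corrected codeword c = 110011001010101

Compute s = H r^T mod 2 one row at a time:
  s_1 = 0 + 1 + 0 + 1 + 0 + 1 + 0 + 1 = 4 ≡ 0 (mod 2).
  s_2 = 1 + 1 + 1 + 0 + 0 + 1 + 0 + 1 = 5 ≡ 1 (mod 2).
  s_3 = 1 + 0 + 1 + 0 + 0 + 1 + 0 + 1 = 4 ≡ 0 (mod 2).
  s_4 = 1 + 0 + 1 + 0 + 1 + 1 + 1 + 1 = 6 ≡ 0 (mod 2).
s = (0, 1, 0, 0)^T — this equals column 4 of H (binary 0100), so error is at position 4.
Correct: flip bit 4 of r = 110111001010101 to get c = 110011001010101.


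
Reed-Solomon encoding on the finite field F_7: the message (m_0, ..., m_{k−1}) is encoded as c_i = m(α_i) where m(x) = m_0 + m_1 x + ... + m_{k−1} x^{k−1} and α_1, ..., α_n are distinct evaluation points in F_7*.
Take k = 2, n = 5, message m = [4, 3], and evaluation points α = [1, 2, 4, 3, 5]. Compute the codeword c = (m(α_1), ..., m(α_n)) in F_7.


c = [0, 3, 2, 6, 5]

Message polynomial: m(x) = 4 + 3·x (mod 7).
For each evaluation point α_i, compute m(α_i) mod 7:
  α_1 = 1: Horner steps 3 → 0, so m(1) = 0.
  α_2 = 2: Horner steps 3 → 3, so m(2) = 3.
  α_3 = 4: Horner steps 3 → 2, so m(4) = 2.
  α_4 = 3: Horner steps 3 → 6, so m(3) = 6.
  α_5 = 5: Horner steps 3 → 5, so m(5) = 5.
Codeword c = [0, 3, 2, 6, 5] ∈ F_7^5.


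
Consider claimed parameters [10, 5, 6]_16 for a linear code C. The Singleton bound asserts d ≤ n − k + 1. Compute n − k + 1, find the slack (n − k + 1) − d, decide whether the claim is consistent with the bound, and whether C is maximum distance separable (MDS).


Singleton RHS = n − k + 1 = 6, slack = 0, bound satisfied, MDS.

Singleton bound: d ≤ n − k + 1.
Here n = 10, k = 5, so n − k + 1 = 6.
Given d = 6, check d ≤ 6: YES.
Slack = (n − k + 1) − d = 0.
The code is MDS (slack = 0).
Description: the claimed parameters are [10, 5, 6]_16; such a code would be MDS (meets Singleton bound).


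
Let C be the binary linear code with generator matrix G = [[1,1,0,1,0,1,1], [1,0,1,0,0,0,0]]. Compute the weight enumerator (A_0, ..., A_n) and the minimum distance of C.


Weight distribution: A_0 = 1, A_2 = 1, A_5 = 2. Minimum distance d = 2.

Enumerate all 2^2 = 4 messages m ∈ F_2^2.
For each, compute codeword c = mG in F_2^7, then tally its weight.
  m = 00 → c = 0000000, weight = 0.
  m = 10 → c = 1101011, weight = 5.
  m = 01 → c = 1010000, weight = 2.
  m = 11 → c = 0111011, weight = 5.
Tally weights:
  weight 0: 1 codewords.
  weight 2: 1 codewords.
  weight 5: 2 codewords.
Minimum distance d = smallest w > 0 with A_w > 0 = 2.
Sanity: Σ A_w = 4 = 2^2 = 4 ✓.


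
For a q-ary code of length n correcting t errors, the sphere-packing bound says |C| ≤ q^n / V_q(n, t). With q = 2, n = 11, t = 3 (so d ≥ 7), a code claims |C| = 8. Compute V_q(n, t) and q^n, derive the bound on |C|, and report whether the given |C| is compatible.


V_q(n, t) = 232, q^n = 2048, Hamming bound = 8, |C| = 8 ≤ bound (satisfied).

Step 1: Compute V_q(n, t) = Σ_{j=0}^3 C(n, j) (q−1)^j.
  j = 0: C(11,0)·(1)^0 = 1·1 = 1.
  j = 1: C(11,1)·(1)^1 = 11·1 = 11.
  j = 2: C(11,2)·(1)^2 = 55·1 = 55.
  j = 3: C(11,3)·(1)^3 = 165·1 = 165.
  V_q(n, t) = 1 + 11 + 55 + 165 = 232.
Step 2: q^n = 2^11 = 2048.
Step 3: Hamming bound ⌊q^n / V_q(n,t)⌋ = ⌊2048/232⌋ = 8.
Step 4: Compare |C| = 8 to 8: satisfied.
The claimed |C| lies at the Hamming bound (tight).


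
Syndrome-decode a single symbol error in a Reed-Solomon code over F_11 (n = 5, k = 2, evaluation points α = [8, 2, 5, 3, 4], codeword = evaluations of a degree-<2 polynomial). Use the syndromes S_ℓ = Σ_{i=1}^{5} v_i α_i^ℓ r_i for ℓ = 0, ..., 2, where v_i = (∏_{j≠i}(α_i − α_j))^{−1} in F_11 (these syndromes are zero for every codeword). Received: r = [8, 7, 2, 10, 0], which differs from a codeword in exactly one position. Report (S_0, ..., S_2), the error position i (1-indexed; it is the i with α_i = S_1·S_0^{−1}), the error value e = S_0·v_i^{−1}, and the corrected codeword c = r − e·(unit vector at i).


S = (1, 3, 9), error at position 4, error magnitude e = 1, c = [8, 7, 2, 9, 0].

Step 1: column multipliers v_i = (∏_{j≠i}(α_i − α_j))^{−1} mod 11.
  i = 1 (α = 8): (8−2)(8−5)(8−3)(8−4) = 6·3·5·4 = 360 ≡ 8, so v_1 = 8^{−1} = 7 (mod 11).
  i = 2 (α = 2): (2−8)(2−5)(2−3)(2−4) = (−6)·(−3)·(−1)·(−2) = 36 ≡ 3, so v_2 = 3^{−1} = 4 (mod 11).
  i = 3 (α = 5): (5−8)(5−2)(5−3)(5−4) = (−3)·3·2·1 = −18 ≡ 4, so v_3 = 4^{−1} = 3 (mod 11).
  i = 4 (α = 3): (3−8)(3−2)(3−5)(3−4) = (−5)·1·(−2)·(−1) = −10 ≡ 1, so v_4 = 1^{−1} = 1 (mod 11).
  i = 5 (α = 4): (4−8)(4−2)(4−5)(4−3) = (−4)·2·(−1)·1 = 8 ≡ 8, so v_5 = 8^{−1} = 7 (mod 11).
  v = [7, 4, 3, 1, 7].
Step 2: syndromes of r = [8, 7, 2, 10, 0] (all sums mod 11).
  S_0 = Σ v_i r_i = 7·8 + 4·7 + 3·2 + 1·10 + 7·0 = 100 ≡ 1.
  S_1 = Σ v_i α_i r_i = 7·8·8 + 4·2·7 + 3·5·2 + 1·3·10 + 7·4·0 = 564 ≡ 3.
  α_i^2 mod 11 = [9, 4, 3, 9, 5].
  S_2 = Σ v_i α_i^2 r_i = 7·9·8 + 4·4·7 + 3·3·2 + 1·9·10 + 7·5·0 = 724 ≡ 9.
  S = (1, 3, 9) ≠ 0, so r is not a codeword (an error is present).
Step 3: locate the error. For a single error e at position i, S_ℓ = v_i·e·α_i^ℓ, so α_err = S_1/S_0.
  S_0^{−1} = 1^{−1} = 1 (mod 11), so α_err = 3·1 = 3 ≡ 3 = α_4. Error position i = 4.
  Consistency check: S_2/S_1 = 9·4 = 36 ≡ 3 = α_err ✓ (single-error assumption holds).
Step 4: error magnitude e = S_0/v_4 = S_0·∏_{j≠4}(α_4 − α_j) = 1·1 = 1 ≡ 1 (mod 11).
Step 5: correct position 4: c_4 = r_4 − e = 10 − 1 ≡ 9 (mod 11). Hence c = [8, 7, 2, 9, 0].
  Check: interpolating c through the α_i gives m(x) = 3 + 2·x (degree < 2) with m(α_i) = c_i for every i, so c is indeed a codeword.


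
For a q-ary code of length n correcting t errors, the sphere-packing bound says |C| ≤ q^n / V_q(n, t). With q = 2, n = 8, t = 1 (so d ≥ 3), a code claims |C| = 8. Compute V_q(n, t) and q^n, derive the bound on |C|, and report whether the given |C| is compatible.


V_q(n, t) = 9, q^n = 256, Hamming bound = 28, |C| = 8 ≤ bound (satisfied).

Step 1: Compute V_q(n, t) = Σ_{j=0}^1 C(n, j) (q−1)^j.
  j = 0: C(8,0)·(1)^0 = 1·1 = 1.
  j = 1: C(8,1)·(1)^1 = 8·1 = 8.
  V_q(n, t) = 1 + 8 = 9.
Step 2: q^n = 2^8 = 256.
Step 3: Hamming bound ⌊q^n / V_q(n,t)⌋ = ⌊256/9⌋ = 28.
Step 4: Compare |C| = 8 to 28: satisfied.
The claimed |C| lies below the Hamming bound.


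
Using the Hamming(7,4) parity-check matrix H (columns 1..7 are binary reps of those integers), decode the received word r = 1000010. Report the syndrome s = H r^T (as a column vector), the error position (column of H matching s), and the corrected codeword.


s = (1, 1, 1)^T, error position = 7, corrected codeword c = 1000011

Compute s = H r^T mod 2 one row at a time:
  s_1 = 0 + 0 + 1 + 0 = 1 ≡ 1 (mod 2).
  s_2 = 0 + 0 + 1 + 0 = 1 ≡ 1 (mod 2).
  s_3 = 1 + 0 + 0 + 0 = 1 ≡ 1 (mod 2).
s = (1, 1, 1)^T — this equals column 7 of H (binary 111), so error is at position 7.
Correct: flip bit 7 of r = 1000010 to get c = 1000011.


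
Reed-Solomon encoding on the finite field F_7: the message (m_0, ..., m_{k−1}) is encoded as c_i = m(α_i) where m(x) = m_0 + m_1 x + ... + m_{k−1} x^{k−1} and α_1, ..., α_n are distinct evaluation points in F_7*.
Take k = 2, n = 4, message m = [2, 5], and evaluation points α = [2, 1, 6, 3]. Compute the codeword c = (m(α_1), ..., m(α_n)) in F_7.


c = [5, 0, 4, 3]

Message polynomial: m(x) = 2 + 5·x (mod 7).
For each evaluation point α_i, compute m(α_i) mod 7:
  α_1 = 2: Horner steps 5 → 5, so m(2) = 5.
  α_2 = 1: Horner steps 5 → 0, so m(1) = 0.
  α_3 = 6: Horner steps 5 → 4, so m(6) = 4.
  α_4 = 3: Horner steps 5 → 3, so m(3) = 3.
Codeword c = [5, 0, 4, 3] ∈ F_7^4.


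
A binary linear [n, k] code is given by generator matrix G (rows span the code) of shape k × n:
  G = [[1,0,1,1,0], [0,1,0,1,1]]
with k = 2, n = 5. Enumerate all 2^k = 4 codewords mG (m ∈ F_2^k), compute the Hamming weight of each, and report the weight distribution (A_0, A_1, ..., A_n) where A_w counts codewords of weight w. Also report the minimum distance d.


Weight distribution: A_0 = 1, A_3 = 2, A_4 = 1. Minimum distance d = 3.

Enumerate all 2^2 = 4 messages m ∈ F_2^2.
For each, compute codeword c = mG in F_2^5, then tally its weight.
  m = 00 → c = 00000, weight = 0.
  m = 10 → c = 10110, weight = 3.
  m = 01 → c = 01011, weight = 3.
  m = 11 → c = 11101, weight = 4.
Tally weights:
  weight 0: 1 codewords.
  weight 3: 2 codewords.
  weight 4: 1 codewords.
Minimum distance d = smallest w > 0 with A_w > 0 = 3.
Sanity: Σ A_w = 4 = 2^2 = 4 ✓.
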